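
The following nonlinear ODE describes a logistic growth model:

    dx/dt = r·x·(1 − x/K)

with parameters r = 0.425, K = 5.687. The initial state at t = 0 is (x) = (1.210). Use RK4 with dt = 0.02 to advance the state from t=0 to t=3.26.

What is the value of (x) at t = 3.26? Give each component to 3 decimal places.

(x) = (2.953)

t=0.000: state=(1.210)
step 1 (dt=0.02): k1=(0.405), k2=(0.406), k3=(0.406), k4=(0.407); state += dt/6·(k1+2k2+2k3+k4)
t=0.020: state=(1.218)
t=0.040: state=(1.226)
t=0.060: state=(1.234)
continuing one RK4 step at a time; state shown every 10 steps (Δt=0.2):
t=0.200: state=(1.293)
t=0.400: state=(1.380)
t=0.600: state=(1.471)
t=0.800: state=(1.565)
t=1.000: state=(1.663)
t=1.200: state=(1.765)
t=1.400: state=(1.870)
t=1.600: state=(1.978)
t=1.800: state=(2.089)
t=2.000: state=(2.203)
t=2.200: state=(2.319)
t=2.400: state=(2.436)
t=2.600: state=(2.555)
t=2.800: state=(2.675)
t=3.000: state=(2.796)
t=3.200: state=(2.917)
t=3.260: state=(2.953)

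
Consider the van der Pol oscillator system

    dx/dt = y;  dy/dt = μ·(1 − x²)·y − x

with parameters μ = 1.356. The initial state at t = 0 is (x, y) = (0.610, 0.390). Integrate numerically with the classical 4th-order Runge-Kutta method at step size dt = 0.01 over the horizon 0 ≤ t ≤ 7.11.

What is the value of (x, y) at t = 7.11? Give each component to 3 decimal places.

t=0.000: state=(0.610, 0.390)
step 1 (dt=0.01): k1=(0.390, -0.278), k2=(0.389, -0.282), k3=(0.389, -0.282), k4=(0.387, -0.287); state += dt/6·(k1+2k2+2k3+k4)
t=0.010: state=(0.614, 0.387)
t=0.020: state=(0.618, 0.384)
t=0.030: state=(0.622, 0.381)
continuing one RK4 step at a time; state shown every 25 steps (Δt=0.25):
t=0.250: state=(0.697, 0.293)
t=0.500: state=(0.753, 0.148)
t=0.750: state=(0.767, -0.035)
t=1.000: state=(0.733, -0.244)
t=1.250: state=(0.643, -0.481)
t=1.500: state=(0.488, -0.766)
t=1.750: state=(0.253, -1.135)
t=2.000: state=(-0.089, -1.613)
t=2.250: state=(-0.555, -2.091)
t=2.500: state=(-1.095, -2.101)
t=2.750: state=(-1.535, -1.322)
t=3.000: state=(-1.747, -0.419)
t=3.250: state=(-1.778, 0.112)
t=3.500: state=(-1.714, 0.372)
t=3.750: state=(-1.601, 0.520)
t=4.000: state=(-1.456, 0.639)
t=4.250: state=(-1.280, 0.773)
t=4.500: state=(-1.066, 0.957)
t=4.750: state=(-0.794, 1.238)
t=5.000: state=(-0.432, 1.695)
t=5.250: state=(0.075, 2.394)
t=5.500: state=(0.763, 3.025)
t=5.750: state=(1.482, 2.446)
t=6.000: state=(1.903, 0.941)
t=6.250: state=(2.010, 0.040)
t=6.500: state=(1.970, -0.300)
t=6.750: state=(1.876, -0.437)
t=7.000: state=(1.756, -0.518)
t=7.110: state=(1.697, -0.550)

(x, y) = (1.697, -0.550)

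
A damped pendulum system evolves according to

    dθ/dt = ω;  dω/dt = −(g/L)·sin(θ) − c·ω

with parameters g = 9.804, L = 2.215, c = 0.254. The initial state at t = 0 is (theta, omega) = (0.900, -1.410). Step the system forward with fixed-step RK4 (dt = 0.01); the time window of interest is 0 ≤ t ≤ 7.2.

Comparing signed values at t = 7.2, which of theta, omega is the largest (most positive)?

t=0.000: state=(0.900, -1.410)
step 1 (dt=0.01): k1=(-1.410, -3.109), k2=(-1.426, -3.086), k3=(-1.425, -3.085), k4=(-1.441, -3.062); state += dt/6·(k1+2k2+2k3+k4)
t=0.010: state=(0.886, -1.441)
t=0.020: state=(0.871, -1.471)
t=0.030: state=(0.856, -1.501)
continuing one RK4 step at a time; state shown every 25 steps (Δt=0.25):
t=0.250: state=(0.465, -2.002)
t=0.500: state=(-0.059, -2.092)
t=0.750: state=(-0.535, -1.640)
t=1.000: state=(-0.850, -0.843)
t=1.250: state=(-0.948, 0.061)
t=1.500: state=(-0.825, 0.899)
t=1.750: state=(-0.517, 1.517)
t=2.000: state=(-0.099, 1.749)
t=2.250: state=(0.318, 1.517)
t=2.500: state=(0.629, 0.923)
t=2.750: state=(0.766, 0.165)
t=3.000: state=(0.713, -0.580)
t=3.250: state=(0.490, -1.159)
t=3.500: state=(0.159, -1.432)
t=3.750: state=(-0.193, -1.321)
t=4.000: state=(-0.474, -0.879)
t=4.250: state=(-0.618, -0.256)
t=4.500: state=(-0.601, 0.385)
t=4.750: state=(-0.436, 0.901)
t=5.000: state=(-0.171, 1.169)
t=5.250: state=(0.122, 1.121)
t=5.500: state=(0.365, 0.785)
t=5.750: state=(0.500, 0.277)
t=6.000: state=(0.501, -0.265)
t=6.250: state=(0.375, -0.712)
t=6.500: state=(0.162, -0.956)
t=6.750: state=(-0.081, -0.939)
t=7.000: state=(-0.287, -0.679)
t=7.200: state=(-0.391, -0.353)
compare at T: theta=-0.391, omega=-0.353

largest component: omega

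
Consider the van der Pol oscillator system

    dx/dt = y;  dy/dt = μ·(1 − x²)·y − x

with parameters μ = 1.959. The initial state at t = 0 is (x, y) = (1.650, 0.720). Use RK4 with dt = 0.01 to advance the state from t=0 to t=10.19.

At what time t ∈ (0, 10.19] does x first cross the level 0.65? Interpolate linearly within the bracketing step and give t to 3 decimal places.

t = 2.078

t=0.000: state=(1.650, 0.720)
step 1 (dt=0.01): k1=(0.720, -4.080), k2=(0.700, -4.031), k3=(0.700, -4.031), k4=(0.680, -3.981); state += dt/6·(k1+2k2+2k3+k4)
t=0.010: state=(1.657, 0.680)
t=0.020: state=(1.664, 0.640)
t=0.030: state=(1.670, 0.602)
continuing one RK4 step at a time; state shown every 50 steps (Δt=0.5):
t=0.500: state=(1.690, -0.275)
t=1.000: state=(1.494, -0.483)
t=1.500: state=(1.205, -0.694)
t=2.000: state=(0.751, -1.218)
t=2.070: state=(0.661, -1.356)
next step: t=2.080: state=(0.647, -1.377) — x has crossed 0.65
linear interpolation between t=2.070 (0.66068) and t=2.080 (0.64702) → t≈2.078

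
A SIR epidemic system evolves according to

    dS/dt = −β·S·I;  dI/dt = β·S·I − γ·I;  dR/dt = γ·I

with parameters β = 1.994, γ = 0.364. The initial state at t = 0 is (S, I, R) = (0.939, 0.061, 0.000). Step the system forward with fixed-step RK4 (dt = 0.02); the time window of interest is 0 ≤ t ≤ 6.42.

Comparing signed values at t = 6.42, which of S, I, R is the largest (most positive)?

largest component: R

t=0.000: state=(0.939, 0.061, 0.000)
step 1 (dt=0.02): k1=(-0.114, 0.092, 0.022), k2=(-0.116, 0.093, 0.023), k3=(-0.116, 0.093, 0.023), k4=(-0.117, 0.095, 0.023); state += dt/6·(k1+2k2+2k3+k4)
t=0.020: state=(0.937, 0.063, 0.000)
t=0.040: state=(0.934, 0.065, 0.001)
t=0.060: state=(0.932, 0.067, 0.001)
continuing one RK4 step at a time; state shown every 25 steps (Δt=0.5):
t=0.500: state=(0.859, 0.125, 0.016)
t=1.000: state=(0.722, 0.230, 0.048)
t=1.500: state=(0.538, 0.361, 0.102)
t=2.000: state=(0.354, 0.468, 0.178)
t=2.500: state=(0.216, 0.516, 0.268)
t=3.000: state=(0.129, 0.509, 0.362)
t=3.500: state=(0.079, 0.469, 0.452)
t=4.000: state=(0.051, 0.417, 0.532)
t=4.500: state=(0.034, 0.362, 0.603)
t=5.000: state=(0.025, 0.311, 0.664)
t=5.500: state=(0.019, 0.265, 0.717)
t=6.000: state=(0.015, 0.224, 0.761)
t=6.420: state=(0.012, 0.195, 0.793)
compare at T: S=0.012, I=0.195, R=0.793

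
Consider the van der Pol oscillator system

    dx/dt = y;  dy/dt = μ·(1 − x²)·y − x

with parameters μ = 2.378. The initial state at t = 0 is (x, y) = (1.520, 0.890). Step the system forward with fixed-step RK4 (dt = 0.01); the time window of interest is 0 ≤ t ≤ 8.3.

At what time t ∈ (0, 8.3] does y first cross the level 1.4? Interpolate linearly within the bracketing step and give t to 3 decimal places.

t=0.000: state=(1.520, 0.890)
step 1 (dt=0.01): k1=(0.890, -4.293), k2=(0.869, -4.259), k3=(0.869, -4.259), k4=(0.847, -4.223); state += dt/6·(k1+2k2+2k3+k4)
t=0.010: state=(1.529, 0.847)
t=0.020: state=(1.537, 0.806)
t=0.030: state=(1.545, 0.765)
continuing one RK4 step at a time; state shown every 50 steps (Δt=0.5):
t=0.500: state=(1.609, -0.223)
t=1.000: state=(1.435, -0.441)
t=1.500: state=(1.168, -0.651)
t=2.000: state=(0.728, -1.226)
t=2.500: state=(-0.352, -3.598)
t=3.000: state=(-1.947, -0.927)
t=3.500: state=(-1.973, 0.248)
t=4.000: state=(-1.831, 0.311)
t=4.500: state=(-1.662, 0.365)
t=5.000: state=(-1.460, 0.454)
t=5.500: state=(-1.194, 0.636)
t=6.000: state=(-0.772, 1.157)
t=6.100: state=(-0.646, 1.377)
next step: t=6.110: state=(-0.632, 1.403) — y has crossed 1.4
linear interpolation between t=6.100 (1.37682) and t=6.110 (1.40277) → t≈6.109

t = 6.109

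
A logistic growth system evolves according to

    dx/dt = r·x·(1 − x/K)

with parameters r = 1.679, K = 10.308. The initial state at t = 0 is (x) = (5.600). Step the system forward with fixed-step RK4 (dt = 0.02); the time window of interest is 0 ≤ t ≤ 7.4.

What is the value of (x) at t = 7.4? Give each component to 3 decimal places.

t=0.000: state=(5.600)
step 1 (dt=0.02): k1=(4.294), k2=(4.288), k3=(4.288), k4=(4.281); state += dt/6·(k1+2k2+2k3+k4)
t=0.020: state=(5.686)
t=0.040: state=(5.771)
t=0.060: state=(5.856)
continuing one RK4 step at a time; state shown every 25 steps (Δt=0.5):
t=0.500: state=(7.562)
t=1.000: state=(8.910)
t=1.500: state=(9.654)
t=2.000: state=(10.015)
t=2.500: state=(10.179)
t=3.000: state=(10.252)
t=3.500: state=(10.284)
t=4.000: state=(10.298)
t=4.500: state=(10.303)
t=5.000: state=(10.306)
t=5.500: state=(10.307)
t=6.000: state=(10.308)
t=6.500: state=(10.308)
t=7.000: state=(10.308)
t=7.400: state=(10.308)

(x) = (10.308)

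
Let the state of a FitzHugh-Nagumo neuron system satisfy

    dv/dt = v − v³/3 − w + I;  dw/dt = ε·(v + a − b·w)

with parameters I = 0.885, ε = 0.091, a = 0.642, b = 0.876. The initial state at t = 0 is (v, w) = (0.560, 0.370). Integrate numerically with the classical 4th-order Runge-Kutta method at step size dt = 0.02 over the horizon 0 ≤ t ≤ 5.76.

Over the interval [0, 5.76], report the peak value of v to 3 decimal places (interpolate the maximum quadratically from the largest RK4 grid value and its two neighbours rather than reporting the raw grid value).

max v = 1.827

t=0.000: state=(0.560, 0.370)
step 1 (dt=0.02): k1=(1.016, 0.080), k2=(1.023, 0.081), k3=(1.023, 0.081), k4=(1.029, 0.082); state += dt/6·(k1+2k2+2k3+k4)
t=0.020: state=(0.580, 0.372)
t=0.040: state=(0.601, 0.373)
t=0.060: state=(0.622, 0.375)
continuing one RK4 step at a time; state shown every 10 steps (Δt=0.2):
t=0.200: state=(0.774, 0.388)
t=0.400: state=(1.002, 0.409)
t=0.600: state=(1.224, 0.434)
t=0.800: state=(1.420, 0.463)
t=1.000: state=(1.576, 0.495)
t=1.200: state=(1.686, 0.528)
t=1.400: state=(1.757, 0.562)
t=1.600: state=(1.798, 0.597)
t=1.800: state=(1.819, 0.632)
t=2.000: state=(1.827, 0.666)
t=2.200: state=(1.826, 0.700)
t=2.400: state=(1.820, 0.734)
t=2.600: state=(1.811, 0.767)
t=2.800: state=(1.800, 0.799)
t=3.000: state=(1.788, 0.830)
t=3.200: state=(1.775, 0.861)
t=3.400: state=(1.762, 0.891)
t=3.600: state=(1.748, 0.920)
t=3.800: state=(1.735, 0.948)
t=4.000: state=(1.721, 0.976)
t=4.200: state=(1.707, 1.003)
t=4.400: state=(1.693, 1.030)
t=4.600: state=(1.679, 1.055)
t=4.800: state=(1.665, 1.080)
t=5.000: state=(1.651, 1.105)
t=5.200: state=(1.637, 1.129)
t=5.400: state=(1.624, 1.152)
t=5.600: state=(1.610, 1.174)
t=5.760: state=(1.598, 1.192)
largest grid value and its neighbours: v(2.060)=1.82702, v(2.080)=1.82703, v(2.100)=1.82698
parabola through these three points peaks at t≈2.075 with v≈1.82704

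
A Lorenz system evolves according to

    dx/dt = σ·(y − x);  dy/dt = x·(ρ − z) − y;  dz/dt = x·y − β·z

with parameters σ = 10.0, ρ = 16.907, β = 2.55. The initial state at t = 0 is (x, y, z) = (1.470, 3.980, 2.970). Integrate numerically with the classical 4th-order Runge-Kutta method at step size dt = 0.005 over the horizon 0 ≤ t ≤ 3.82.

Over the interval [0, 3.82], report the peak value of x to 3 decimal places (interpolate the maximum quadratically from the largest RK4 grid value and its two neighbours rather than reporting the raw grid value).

max x = 12.457

t=0.000: state=(1.470, 3.980, 2.970)
step 1 (dt=0.005): k1=(25.100, 16.507, -1.723), k2=(24.885, 17.347, -1.399), k3=(24.912, 17.336, -1.400), k4=(24.721, 18.168, -1.071); state += dt/6·(k1+2k2+2k3+k4)
t=0.005: state=(1.595, 4.067, 2.963)
t=0.010: state=(1.717, 4.162, 2.959)
t=0.015: state=(1.839, 4.265, 2.959)
continuing one RK4 step at a time; state shown every 40 steps (Δt=0.2):
t=0.200: state=(8.045, 12.790, 8.323)
t=0.400: state=(10.287, 4.932, 25.727)
t=0.600: state=(1.095, -0.930, 16.161)
t=0.800: state=(-0.575, -0.928, 9.712)
t=1.000: state=(-1.637, -2.545, 6.122)
t=1.200: state=(-5.334, -8.466, 6.635)
t=1.400: state=(-11.427, -11.380, 21.524)
t=1.600: state=(-4.114, -0.563, 19.323)
t=1.800: state=(-1.017, -0.770, 11.735)
t=2.000: state=(-1.527, -2.237, 7.315)
t=2.200: state=(-4.518, -7.105, 6.546)
t=2.400: state=(-10.889, -12.564, 18.621)
t=2.600: state=(-5.511, -1.437, 20.677)
t=2.800: state=(-1.450, -0.995, 12.773)
t=3.000: state=(-1.885, -2.671, 8.093)
t=3.200: state=(-5.134, -7.841, 7.704)
t=3.400: state=(-10.735, -11.382, 19.806)
t=3.600: state=(-5.052, -1.608, 19.692)
t=3.800: state=(-1.833, -1.611, 12.381)
t=3.820: state=(-1.806, -1.752, 11.825)
largest grid value and its neighbours: x(0.320)=12.43851, x(0.325)=12.45601, x(0.330)=12.45226
parabola through these three points peaks at t≈0.327 with x≈12.45713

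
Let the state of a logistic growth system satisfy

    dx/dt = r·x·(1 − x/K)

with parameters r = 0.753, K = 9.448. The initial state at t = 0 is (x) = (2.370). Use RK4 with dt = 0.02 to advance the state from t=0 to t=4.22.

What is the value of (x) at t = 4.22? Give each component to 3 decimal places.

t=0.000: state=(2.370)
step 1 (dt=0.02): k1=(1.337), k2=(1.342), k3=(1.342), k4=(1.347); state += dt/6·(k1+2k2+2k3+k4)
t=0.020: state=(2.397)
t=0.040: state=(2.424)
t=0.060: state=(2.451)
continuing one RK4 step at a time; state shown every 10 steps (Δt=0.2):
t=0.200: state=(2.647)
t=0.400: state=(2.943)
t=0.600: state=(3.257)
t=0.800: state=(3.585)
t=1.000: state=(3.926)
t=1.200: state=(4.275)
t=1.400: state=(4.630)
t=1.600: state=(4.985)
t=1.800: state=(5.338)
t=2.000: state=(5.683)
t=2.200: state=(6.019)
t=2.400: state=(6.340)
t=2.600: state=(6.646)
t=2.800: state=(6.934)
t=3.000: state=(7.201)
t=3.200: state=(7.449)
t=3.400: state=(7.676)
t=3.600: state=(7.883)
t=3.800: state=(8.070)
t=4.000: state=(8.238)
t=4.200: state=(8.388)
t=4.220: state=(8.402)

(x) = (8.402)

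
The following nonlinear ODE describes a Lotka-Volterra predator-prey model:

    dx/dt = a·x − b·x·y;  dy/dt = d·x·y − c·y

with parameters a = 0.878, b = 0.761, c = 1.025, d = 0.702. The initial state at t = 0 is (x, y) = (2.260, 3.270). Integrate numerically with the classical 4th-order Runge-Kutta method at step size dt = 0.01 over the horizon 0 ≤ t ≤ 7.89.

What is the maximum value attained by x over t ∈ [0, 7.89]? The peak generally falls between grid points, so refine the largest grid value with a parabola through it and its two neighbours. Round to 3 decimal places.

max x = 4.132

t=0.000: state=(2.260, 3.270)
step 1 (dt=0.01): k1=(-3.640, 1.836), k2=(-3.626, 1.799), k3=(-3.626, 1.799), k4=(-3.612, 1.763); state += dt/6·(k1+2k2+2k3+k4)
t=0.010: state=(2.224, 3.288)
t=0.020: state=(2.188, 3.305)
t=0.030: state=(2.152, 3.322)
continuing one RK4 step at a time; state shown every 50 steps (Δt=0.5):
t=0.500: state=(0.950, 3.333)
t=1.000: state=(0.479, 2.527)
t=1.500: state=(0.332, 1.736)
t=2.000: state=(0.299, 1.160)
t=2.500: state=(0.323, 0.774)
t=3.000: state=(0.393, 0.525)
t=3.500: state=(0.515, 0.368)
t=4.000: state=(0.709, 0.273)
t=4.500: state=(1.002, 0.220)
t=5.000: state=(1.437, 0.201)
t=5.500: state=(2.060, 0.221)
t=6.000: state=(2.896, 0.314)
t=6.500: state=(3.807, 0.612)
t=7.000: state=(4.053, 1.515)
t=7.500: state=(2.628, 3.056)
t=7.890: state=(1.363, 3.492)
largest grid value and its neighbours: x(6.840)=4.13167, x(6.850)=4.13224, x(6.860)=4.13213
parabola through these three points peaks at t≈6.853 with x≈4.13228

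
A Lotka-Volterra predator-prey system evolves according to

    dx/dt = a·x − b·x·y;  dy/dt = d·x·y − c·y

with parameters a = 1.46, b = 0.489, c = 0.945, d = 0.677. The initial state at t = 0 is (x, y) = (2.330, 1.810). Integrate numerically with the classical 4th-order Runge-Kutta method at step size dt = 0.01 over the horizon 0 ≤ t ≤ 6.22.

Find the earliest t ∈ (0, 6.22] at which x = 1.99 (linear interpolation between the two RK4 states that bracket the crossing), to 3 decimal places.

t=0.000: state=(2.330, 1.810)
step 1 (dt=0.01): k1=(1.340, 1.145), k2=(1.337, 1.157), k3=(1.337, 1.157), k4=(1.334, 1.168); state += dt/6·(k1+2k2+2k3+k4)
t=0.010: state=(2.343, 1.822)
t=0.020: state=(2.357, 1.833)
t=0.030: state=(2.370, 1.845)
continuing one RK4 step at a time; state shown every 25 steps (Δt=0.25):
t=0.250: state=(2.635, 2.178)
t=0.500: state=(2.817, 2.734)
t=0.750: state=(2.780, 3.479)
t=1.000: state=(2.488, 4.305)
t=1.250: state=(2.025, 4.987)
t=1.260: state=(2.006, 5.008)
next step: t=1.270: state=(1.986, 5.028) — x has crossed 1.99
linear interpolation between t=1.260 (2.00567) and t=1.270 (1.98584) → t≈1.268

t = 1.268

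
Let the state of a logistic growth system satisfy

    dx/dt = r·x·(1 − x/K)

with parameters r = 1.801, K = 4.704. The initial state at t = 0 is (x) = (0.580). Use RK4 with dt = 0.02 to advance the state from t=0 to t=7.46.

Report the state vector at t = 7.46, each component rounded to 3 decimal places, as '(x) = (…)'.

(x) = (4.704)

t=0.000: state=(0.580)
step 1 (dt=0.02): k1=(0.916), k2=(0.928), k3=(0.928), k4=(0.941); state += dt/6·(k1+2k2+2k3+k4)
t=0.020: state=(0.599)
t=0.040: state=(0.618)
t=0.060: state=(0.637)
continuing one RK4 step at a time; state shown every 25 steps (Δt=0.5):
t=0.500: state=(1.209)
t=1.000: state=(2.164)
t=1.500: state=(3.185)
t=2.000: state=(3.940)
t=2.500: state=(4.360)
t=3.000: state=(4.558)
t=3.500: state=(4.644)
t=4.000: state=(4.679)
t=4.500: state=(4.694)
t=5.000: state=(4.700)
t=5.500: state=(4.702)
t=6.000: state=(4.703)
t=6.500: state=(4.704)
t=7.000: state=(4.704)
t=7.460: state=(4.704)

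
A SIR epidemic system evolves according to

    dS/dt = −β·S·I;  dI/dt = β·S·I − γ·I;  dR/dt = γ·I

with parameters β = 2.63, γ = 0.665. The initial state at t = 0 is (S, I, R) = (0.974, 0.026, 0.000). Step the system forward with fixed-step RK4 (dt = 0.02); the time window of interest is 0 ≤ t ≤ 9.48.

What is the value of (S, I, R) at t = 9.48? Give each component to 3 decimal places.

t=0.000: state=(0.974, 0.026, 0.000)
step 1 (dt=0.02): k1=(-0.067, 0.049, 0.017), k2=(-0.068, 0.050, 0.018), k3=(-0.068, 0.050, 0.018), k4=(-0.069, 0.051, 0.018); state += dt/6·(k1+2k2+2k3+k4)
t=0.020: state=(0.973, 0.027, 0.000)
t=0.040: state=(0.971, 0.028, 0.001)
t=0.060: state=(0.970, 0.029, 0.001)
continuing one RK4 step at a time; state shown every 25 steps (Δt=0.5):
t=0.500: state=(0.921, 0.065, 0.014)
t=1.000: state=(0.805, 0.147, 0.048)
t=1.500: state=(0.614, 0.269, 0.117)
t=2.000: state=(0.400, 0.375, 0.225)
t=2.500: state=(0.237, 0.406, 0.357)
t=3.000: state=(0.142, 0.371, 0.488)
t=3.500: state=(0.090, 0.309, 0.601)
t=4.000: state=(0.063, 0.244, 0.693)
t=4.500: state=(0.047, 0.188, 0.764)
t=5.000: state=(0.038, 0.143, 0.819)
t=5.500: state=(0.032, 0.107, 0.860)
t=6.000: state=(0.029, 0.080, 0.891)
t=6.500: state=(0.026, 0.059, 0.914)
t=7.000: state=(0.024, 0.044, 0.931)
t=7.500: state=(0.023, 0.033, 0.944)
t=8.000: state=(0.022, 0.024, 0.953)
t=8.500: state=(0.022, 0.018, 0.960)
t=9.000: state=(0.021, 0.013, 0.965)
t=9.480: state=(0.021, 0.010, 0.969)

(S, I, R) = (0.021, 0.010, 0.969)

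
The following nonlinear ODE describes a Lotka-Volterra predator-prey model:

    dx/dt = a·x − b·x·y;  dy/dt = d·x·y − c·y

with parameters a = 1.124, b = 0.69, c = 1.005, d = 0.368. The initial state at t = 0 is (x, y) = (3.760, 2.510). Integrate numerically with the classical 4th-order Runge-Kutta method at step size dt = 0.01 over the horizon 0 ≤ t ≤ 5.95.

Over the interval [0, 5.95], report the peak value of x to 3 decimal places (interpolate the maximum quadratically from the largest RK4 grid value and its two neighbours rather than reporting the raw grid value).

t=0.000: state=(3.760, 2.510)
step 1 (dt=0.01): k1=(-2.286, 0.950), k2=(-2.291, 0.942), k3=(-2.291, 0.942), k4=(-2.296, 0.933); state += dt/6·(k1+2k2+2k3+k4)
t=0.010: state=(3.737, 2.519)
t=0.020: state=(3.714, 2.529)
t=0.030: state=(3.691, 2.538)
continuing one RK4 step at a time; state shown every 20 steps (Δt=0.2):
t=0.200: state=(3.292, 2.661)
t=0.400: state=(2.839, 2.727)
t=0.600: state=(2.441, 2.708)
t=0.800: state=(2.115, 2.618)
t=1.000: state=(1.862, 2.477)
t=1.200: state=(1.676, 2.307)
t=1.400: state=(1.545, 2.124)
t=1.600: state=(1.462, 1.940)
t=1.800: state=(1.418, 1.764)
t=2.000: state=(1.408, 1.600)
t=2.200: state=(1.428, 1.453)
t=2.400: state=(1.477, 1.322)
t=2.600: state=(1.553, 1.208)
t=2.800: state=(1.657, 1.112)
t=3.000: state=(1.790, 1.032)
t=3.200: state=(1.952, 0.969)
t=3.400: state=(2.146, 0.921)
t=3.600: state=(2.371, 0.890)
t=3.800: state=(2.629, 0.875)
t=4.000: state=(2.918, 0.877)
t=4.200: state=(3.233, 0.900)
t=4.400: state=(3.565, 0.945)
t=4.600: state=(3.900, 1.017)
t=4.800: state=(4.215, 1.122)
t=5.000: state=(4.478, 1.264)
t=5.200: state=(4.653, 1.447)
t=5.400: state=(4.700, 1.672)
t=5.600: state=(4.592, 1.927)
t=5.800: state=(4.327, 2.190)
t=5.950: state=(4.044, 2.374)
largest grid value and its neighbours: x(5.350)=4.70159, x(5.360)=4.70195, x(5.370)=4.70192
parabola through these three points peaks at t≈5.364 with x≈4.70198

max x = 4.702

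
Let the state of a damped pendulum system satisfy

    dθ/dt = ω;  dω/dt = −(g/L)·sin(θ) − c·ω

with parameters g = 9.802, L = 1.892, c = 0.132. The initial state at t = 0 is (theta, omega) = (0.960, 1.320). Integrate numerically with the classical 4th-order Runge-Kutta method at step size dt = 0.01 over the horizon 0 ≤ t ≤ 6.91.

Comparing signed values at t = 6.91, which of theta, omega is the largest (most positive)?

t=0.000: state=(0.960, 1.320)
step 1 (dt=0.01): k1=(1.320, -4.418), k2=(1.298, -4.435), k3=(1.298, -4.435), k4=(1.276, -4.451); state += dt/6·(k1+2k2+2k3+k4)
t=0.010: state=(0.973, 1.276)
t=0.020: state=(0.986, 1.231)
t=0.030: state=(0.998, 1.186)
continuing one RK4 step at a time; state shown every 25 steps (Δt=0.25):
t=0.250: state=(1.146, 0.156)
t=0.500: state=(1.040, -0.993)
t=0.750: state=(0.667, -1.930)
t=1.000: state=(0.117, -2.357)
t=1.250: state=(-0.450, -2.062)
t=1.500: state=(-0.866, -1.203)
t=1.750: state=(-1.033, -0.112)
t=2.000: state=(-0.924, 0.964)
t=2.250: state=(-0.570, 1.809)
t=2.500: state=(-0.062, 2.148)
t=2.750: state=(0.448, 1.826)
t=3.000: state=(0.809, 1.003)
t=3.250: state=(0.933, -0.021)
t=3.500: state=(0.802, -1.008)
t=3.750: state=(0.451, -1.733)
t=4.000: state=(-0.022, -1.949)
t=4.250: state=(-0.473, -1.566)
t=4.500: state=(-0.769, -0.758)
t=4.750: state=(-0.839, 0.202)
t=5.000: state=(-0.675, 1.085)
t=5.250: state=(-0.322, 1.668)
t=5.500: state=(0.117, 1.744)
t=5.750: state=(0.505, 1.287)
t=6.000: state=(0.732, 0.490)
t=6.250: state=(0.743, -0.399)
t=6.500: state=(0.542, -1.164)
t=6.750: state=(0.189, -1.589)
t=6.910: state=(-0.069, -1.605)
compare at T: theta=-0.069, omega=-1.605

largest component: theta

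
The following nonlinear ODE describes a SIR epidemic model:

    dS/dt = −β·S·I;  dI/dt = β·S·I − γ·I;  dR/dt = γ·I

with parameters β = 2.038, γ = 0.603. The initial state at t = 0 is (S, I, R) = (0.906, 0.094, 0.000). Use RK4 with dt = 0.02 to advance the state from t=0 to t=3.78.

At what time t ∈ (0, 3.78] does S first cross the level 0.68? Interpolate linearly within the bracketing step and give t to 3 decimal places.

t=0.000: state=(0.906, 0.094, 0.000)
step 1 (dt=0.02): k1=(-0.174, 0.117, 0.057), k2=(-0.175, 0.118, 0.057), k3=(-0.175, 0.118, 0.057), k4=(-0.177, 0.119, 0.058); state += dt/6·(k1+2k2+2k3+k4)
t=0.020: state=(0.902, 0.096, 0.001)
t=0.040: state=(0.899, 0.099, 0.002)
t=0.060: state=(0.895, 0.101, 0.004)
continuing one RK4 step at a time; state shown every 10 steps (Δt=0.2):
t=0.200: state=(0.868, 0.120, 0.013)
t=0.400: state=(0.821, 0.150, 0.029)
t=0.600: state=(0.768, 0.183, 0.049)
t=0.800: state=(0.707, 0.220, 0.073)
t=0.880: state=(0.681, 0.234, 0.084)
next step: t=0.900: state=(0.675, 0.238, 0.087) — S has crossed 0.68
linear interpolation between t=0.880 (0.68134) and t=0.900 (0.67482) → t≈0.884

t = 0.884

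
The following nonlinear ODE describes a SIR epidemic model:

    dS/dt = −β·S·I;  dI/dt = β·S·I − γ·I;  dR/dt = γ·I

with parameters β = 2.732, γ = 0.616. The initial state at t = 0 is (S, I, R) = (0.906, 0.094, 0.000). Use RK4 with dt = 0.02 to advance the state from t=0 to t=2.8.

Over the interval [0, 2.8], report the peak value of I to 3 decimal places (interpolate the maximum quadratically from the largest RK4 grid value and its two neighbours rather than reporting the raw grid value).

max I = 0.461

t=0.000: state=(0.906, 0.094, 0.000)
step 1 (dt=0.02): k1=(-0.233, 0.175, 0.058), k2=(-0.236, 0.177, 0.059), k3=(-0.236, 0.177, 0.059), k4=(-0.240, 0.180, 0.060); state += dt/6·(k1+2k2+2k3+k4)
t=0.020: state=(0.901, 0.098, 0.001)
t=0.040: state=(0.896, 0.101, 0.002)
t=0.060: state=(0.891, 0.105, 0.004)
continuing one RK4 step at a time; state shown every 5 steps (Δt=0.1):
t=0.100: state=(0.881, 0.113, 0.006)
t=0.200: state=(0.852, 0.134, 0.014)
t=0.300: state=(0.818, 0.159, 0.023)
t=0.400: state=(0.781, 0.186, 0.034)
t=0.500: state=(0.739, 0.215, 0.046)
t=0.600: state=(0.694, 0.246, 0.060)
t=0.700: state=(0.646, 0.278, 0.076)
t=0.800: state=(0.596, 0.309, 0.094)
t=0.900: state=(0.546, 0.340, 0.114)
t=1.000: state=(0.495, 0.369, 0.136)
t=1.100: state=(0.446, 0.394, 0.160)
t=1.200: state=(0.400, 0.416, 0.185)
t=1.300: state=(0.356, 0.433, 0.211)
t=1.400: state=(0.315, 0.447, 0.238)
t=1.500: state=(0.279, 0.455, 0.266)
t=1.600: state=(0.246, 0.460, 0.294)
t=1.700: state=(0.217, 0.461, 0.322)
t=1.800: state=(0.191, 0.458, 0.351)
t=1.900: state=(0.169, 0.452, 0.379)
t=2.000: state=(0.149, 0.444, 0.406)
t=2.100: state=(0.133, 0.434, 0.433)
t=2.200: state=(0.118, 0.422, 0.460)
t=2.300: state=(0.105, 0.409, 0.485)
t=2.400: state=(0.094, 0.396, 0.510)
t=2.500: state=(0.085, 0.381, 0.534)
t=2.600: state=(0.077, 0.366, 0.557)
t=2.700: state=(0.069, 0.351, 0.579)
t=2.800: state=(0.063, 0.336, 0.600)
largest grid value and its neighbours: I(1.640)=0.46077, I(1.660)=0.46091, I(1.680)=0.46091
parabola through these three points peaks at t≈1.669 with I≈0.46093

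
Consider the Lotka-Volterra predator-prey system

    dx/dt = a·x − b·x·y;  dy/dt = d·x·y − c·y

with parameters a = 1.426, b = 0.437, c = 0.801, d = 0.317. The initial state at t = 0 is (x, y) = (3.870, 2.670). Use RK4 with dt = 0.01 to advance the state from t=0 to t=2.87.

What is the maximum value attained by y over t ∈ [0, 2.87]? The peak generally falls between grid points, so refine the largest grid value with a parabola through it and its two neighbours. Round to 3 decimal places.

max y = 4.727

t=0.000: state=(3.870, 2.670)
step 1 (dt=0.01): k1=(1.003, 1.137), k2=(0.995, 1.144), k3=(0.995, 1.144), k4=(0.986, 1.150); state += dt/6·(k1+2k2+2k3+k4)
t=0.010: state=(3.880, 2.681)
t=0.020: state=(3.890, 2.693)
t=0.030: state=(3.899, 2.705)
continuing one RK4 step at a time; state shown every 10 steps (Δt=0.1):
t=0.100: state=(3.961, 2.790)
t=0.200: state=(4.033, 2.924)
t=0.300: state=(4.080, 3.069)
t=0.400: state=(4.101, 3.225)
t=0.500: state=(4.093, 3.390)
t=0.600: state=(4.055, 3.561)
t=0.700: state=(3.988, 3.734)
t=0.800: state=(3.892, 3.905)
t=0.900: state=(3.771, 4.070)
t=1.000: state=(3.627, 4.225)
t=1.100: state=(3.467, 4.364)
t=1.200: state=(3.296, 4.484)
t=1.300: state=(3.118, 4.581)
t=1.400: state=(2.938, 4.655)
t=1.500: state=(2.762, 4.703)
t=1.600: state=(2.592, 4.725)
t=1.700: state=(2.431, 4.722)
t=1.800: state=(2.282, 4.697)
t=1.900: state=(2.146, 4.650)
t=2.000: state=(2.022, 4.585)
t=2.100: state=(1.912, 4.505)
t=2.200: state=(1.815, 4.411)
t=2.300: state=(1.730, 4.306)
t=2.400: state=(1.657, 4.194)
t=2.500: state=(1.595, 4.076)
t=2.600: state=(1.543, 3.954)
t=2.700: state=(1.501, 3.830)
t=2.800: state=(1.469, 3.705)
t=2.870: state=(1.451, 3.618)
largest grid value and its neighbours: y(1.630)=4.72664, y(1.640)=4.72676, y(1.650)=4.72663
parabola through these three points peaks at t≈1.640 with y≈4.72676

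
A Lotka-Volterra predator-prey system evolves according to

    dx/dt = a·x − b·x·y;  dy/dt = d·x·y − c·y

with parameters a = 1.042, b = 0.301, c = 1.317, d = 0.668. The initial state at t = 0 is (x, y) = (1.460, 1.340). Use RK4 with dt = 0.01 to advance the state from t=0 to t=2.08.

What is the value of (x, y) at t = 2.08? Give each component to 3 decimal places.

(x, y) = (3.816, 4.538)

t=0.000: state=(1.460, 1.340)
step 1 (dt=0.01): k1=(0.932, -0.458), k2=(0.936, -0.453), k3=(0.936, -0.453), k4=(0.940, -0.448); state += dt/6·(k1+2k2+2k3+k4)
t=0.010: state=(1.469, 1.335)
t=0.020: state=(1.479, 1.331)
t=0.030: state=(1.488, 1.327)
continuing one RK4 step at a time; state shown every 10 steps (Δt=0.1):
t=0.100: state=(1.557, 1.299)
t=0.200: state=(1.663, 1.268)
t=0.300: state=(1.777, 1.247)
t=0.400: state=(1.900, 1.236)
t=0.500: state=(2.032, 1.235)
t=0.600: state=(2.172, 1.246)
t=0.700: state=(2.321, 1.269)
t=0.800: state=(2.478, 1.306)
t=0.900: state=(2.642, 1.358)
t=1.000: state=(2.812, 1.428)
t=1.100: state=(2.986, 1.520)
t=1.200: state=(3.160, 1.636)
t=1.300: state=(3.332, 1.781)
t=1.400: state=(3.496, 1.961)
t=1.500: state=(3.645, 2.183)
t=1.600: state=(3.774, 2.452)
t=1.700: state=(3.872, 2.775)
t=1.800: state=(3.931, 3.158)
t=1.900: state=(3.941, 3.601)
t=2.000: state=(3.895, 4.103)
t=2.080: state=(3.816, 4.538)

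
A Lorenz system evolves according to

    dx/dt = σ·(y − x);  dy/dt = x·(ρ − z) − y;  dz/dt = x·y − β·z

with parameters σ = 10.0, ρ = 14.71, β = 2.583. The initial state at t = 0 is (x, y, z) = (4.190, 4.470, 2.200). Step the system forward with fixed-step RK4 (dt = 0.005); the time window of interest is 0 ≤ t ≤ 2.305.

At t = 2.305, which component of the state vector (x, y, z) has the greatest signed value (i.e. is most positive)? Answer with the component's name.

t=0.000: state=(4.190, 4.470, 2.200)
step 1 (dt=0.005): k1=(2.800, 47.947, 13.047), k2=(3.929, 47.778, 13.497), k3=(3.896, 47.809, 13.505), k4=(4.996, 47.667, 13.966); state += dt/6·(k1+2k2+2k3+k4)
t=0.005: state=(4.210, 4.709, 2.268)
t=0.010: state=(4.240, 4.947, 2.340)
t=0.015: state=(4.280, 5.184, 2.417)
continuing one RK4 step at a time; state shown every 20 steps (Δt=0.1):
t=0.100: state=(6.149, 9.383, 4.835)
t=0.200: state=(9.844, 13.305, 12.184)
t=0.300: state=(11.110, 9.443, 21.049)
t=0.400: state=(7.207, 2.247, 20.904)
t=0.500: state=(3.041, 0.016, 16.529)
t=0.600: state=(1.083, -0.011, 12.757)
t=0.700: state=(0.474, 0.210, 9.858)
t=0.800: state=(0.383, 0.420, 7.625)
t=0.900: state=(0.506, 0.711, 5.911)
t=1.000: state=(0.808, 1.226, 4.621)
t=1.100: state=(1.397, 2.196, 3.734)
t=1.200: state=(2.515, 4.023, 3.416)
t=1.300: state=(4.568, 7.235, 4.399)
t=1.400: state=(7.811, 11.420, 8.638)
t=1.500: state=(10.669, 11.924, 16.986)
t=1.600: state=(9.304, 5.641, 21.341)
t=1.700: state=(5.120, 1.252, 18.468)
t=1.800: state=(2.290, 0.480, 14.488)
t=1.900: state=(1.213, 0.707, 11.270)
t=2.000: state=(1.039, 1.123, 8.790)
t=2.100: state=(1.314, 1.776, 6.936)
t=2.200: state=(1.992, 2.917, 5.696)
t=2.300: state=(3.259, 4.924, 5.302)
t=2.305: state=(3.343, 5.054, 5.316)
compare at T: x=3.343, y=5.054, z=5.316

largest component: z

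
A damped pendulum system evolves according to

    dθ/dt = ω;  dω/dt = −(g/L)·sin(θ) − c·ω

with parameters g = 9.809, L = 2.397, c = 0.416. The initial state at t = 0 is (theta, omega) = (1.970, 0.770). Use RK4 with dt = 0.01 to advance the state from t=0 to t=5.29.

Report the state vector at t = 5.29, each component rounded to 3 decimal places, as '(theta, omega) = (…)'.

t=0.000: state=(1.970, 0.770)
step 1 (dt=0.01): k1=(0.770, -4.091), k2=(0.750, -4.076), k3=(0.750, -4.076), k4=(0.729, -4.062); state += dt/6·(k1+2k2+2k3+k4)
t=0.010: state=(1.977, 0.729)
t=0.020: state=(1.985, 0.689)
t=0.030: state=(1.991, 0.649)
continuing one RK4 step at a time; state shown every 20 steps (Δt=0.2):
t=0.200: state=(2.046, 0.002)
t=0.400: state=(1.975, -0.705)
t=0.600: state=(1.765, -1.396)
t=0.800: state=(1.418, -2.065)
t=1.000: state=(0.946, -2.622)
t=1.200: state=(0.388, -2.893)
t=1.400: state=(-0.182, -2.736)
t=1.600: state=(-0.680, -2.184)
t=1.800: state=(-1.041, -1.410)
t=2.000: state=(-1.240, -0.580)
t=2.200: state=(-1.275, 0.217)
t=2.400: state=(-1.158, 0.939)
t=2.600: state=(-0.908, 1.540)
t=2.800: state=(-0.556, 1.941)
t=3.000: state=(-0.151, 2.055)
t=3.200: state=(0.245, 1.850)
t=3.400: state=(0.572, 1.384)
t=3.600: state=(0.789, 0.773)
t=3.800: state=(0.879, 0.124)
t=4.000: state=(0.841, -0.486)
t=4.200: state=(0.691, -0.995)
t=4.400: state=(0.454, -1.343)
t=4.600: state=(0.168, -1.476)
t=4.800: state=(-0.120, -1.374)
t=5.000: state=(-0.368, -1.070)
t=5.200: state=(-0.540, -0.635)
t=5.290: state=(-0.587, -0.418)

(theta, omega) = (-0.587, -0.418)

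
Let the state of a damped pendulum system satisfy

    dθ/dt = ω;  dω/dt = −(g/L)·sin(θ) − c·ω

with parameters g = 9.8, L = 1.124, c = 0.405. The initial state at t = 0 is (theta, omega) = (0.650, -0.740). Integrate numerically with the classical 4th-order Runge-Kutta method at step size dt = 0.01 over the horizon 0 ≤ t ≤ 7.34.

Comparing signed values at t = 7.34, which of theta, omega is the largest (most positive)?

t=0.000: state=(0.650, -0.740)
step 1 (dt=0.01): k1=(-0.740, -4.977), k2=(-0.765, -4.941), k3=(-0.765, -4.940), k4=(-0.789, -4.904); state += dt/6·(k1+2k2+2k3+k4)
t=0.010: state=(0.642, -0.789)
t=0.020: state=(0.634, -0.838)
t=0.030: state=(0.626, -0.886)
continuing one RK4 step at a time; state shown every 25 steps (Δt=0.25):
t=0.250: state=(0.334, -1.674)
t=0.500: state=(-0.113, -1.734)
t=0.750: state=(-0.461, -0.945)
t=1.000: state=(-0.556, 0.200)
t=1.250: state=(-0.378, 1.146)
t=1.500: state=(-0.036, 1.467)
t=1.750: state=(0.291, 1.038)
t=2.000: state=(0.445, 0.154)
t=2.250: state=(0.370, -0.715)
t=2.500: state=(0.123, -1.166)
t=2.750: state=(-0.161, -1.002)
t=3.000: state=(-0.338, -0.365)
t=3.250: state=(-0.334, 0.384)
t=3.500: state=(-0.168, 0.879)
t=3.750: state=(0.065, 0.897)
t=4.000: state=(0.243, 0.471)
t=4.250: state=(0.285, -0.142)
t=4.500: state=(0.183, -0.627)
t=4.750: state=(0.001, -0.760)
t=5.000: state=(-0.164, -0.505)
t=5.250: state=(-0.232, -0.027)
t=5.500: state=(-0.180, 0.418)
t=5.750: state=(-0.044, 0.616)
t=6.000: state=(0.100, 0.490)
t=6.250: state=(0.182, 0.135)
t=6.500: state=(0.165, -0.252)
t=6.750: state=(0.069, -0.478)
t=7.000: state=(-0.052, -0.447)
t=7.250: state=(-0.136, -0.197)
t=7.340: state=(-0.148, -0.081)
compare at T: theta=-0.148, omega=-0.081

largest component: omega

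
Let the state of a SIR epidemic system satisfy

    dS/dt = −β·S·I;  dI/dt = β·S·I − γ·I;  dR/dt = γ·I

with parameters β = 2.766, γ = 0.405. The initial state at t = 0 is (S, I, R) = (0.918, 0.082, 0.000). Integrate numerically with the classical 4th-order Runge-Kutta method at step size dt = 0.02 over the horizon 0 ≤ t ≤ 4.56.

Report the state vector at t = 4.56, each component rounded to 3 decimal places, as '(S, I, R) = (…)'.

(S, I, R) = (0.006, 0.253, 0.741)

t=0.000: state=(0.918, 0.082, 0.000)
step 1 (dt=0.02): k1=(-0.208, 0.175, 0.033), k2=(-0.212, 0.178, 0.034), k3=(-0.212, 0.178, 0.034), k4=(-0.216, 0.182, 0.035); state += dt/6·(k1+2k2+2k3+k4)
t=0.020: state=(0.914, 0.086, 0.001)
t=0.040: state=(0.909, 0.089, 0.001)
t=0.060: state=(0.905, 0.093, 0.002)
continuing one RK4 step at a time; state shown every 10 steps (Δt=0.2):
t=0.200: state=(0.868, 0.124, 0.008)
t=0.400: state=(0.798, 0.181, 0.021)
t=0.600: state=(0.708, 0.254, 0.038)
t=0.800: state=(0.601, 0.337, 0.062)
t=1.000: state=(0.488, 0.420, 0.093)
t=1.200: state=(0.379, 0.492, 0.130)
t=1.400: state=(0.284, 0.544, 0.172)
t=1.600: state=(0.208, 0.575, 0.217)
t=1.800: state=(0.151, 0.585, 0.264)
t=2.000: state=(0.109, 0.579, 0.311)
t=2.200: state=(0.080, 0.562, 0.358)
t=2.400: state=(0.059, 0.539, 0.402)
t=2.600: state=(0.044, 0.511, 0.445)
t=2.800: state=(0.033, 0.481, 0.485)
t=3.000: state=(0.026, 0.451, 0.523)
t=3.200: state=(0.020, 0.421, 0.558)
t=3.400: state=(0.016, 0.393, 0.591)
t=3.600: state=(0.013, 0.365, 0.622)
t=3.800: state=(0.011, 0.339, 0.650)
t=4.000: state=(0.009, 0.314, 0.677)
t=4.200: state=(0.008, 0.291, 0.701)
t=4.400: state=(0.007, 0.269, 0.724)
t=4.560: state=(0.006, 0.253, 0.741)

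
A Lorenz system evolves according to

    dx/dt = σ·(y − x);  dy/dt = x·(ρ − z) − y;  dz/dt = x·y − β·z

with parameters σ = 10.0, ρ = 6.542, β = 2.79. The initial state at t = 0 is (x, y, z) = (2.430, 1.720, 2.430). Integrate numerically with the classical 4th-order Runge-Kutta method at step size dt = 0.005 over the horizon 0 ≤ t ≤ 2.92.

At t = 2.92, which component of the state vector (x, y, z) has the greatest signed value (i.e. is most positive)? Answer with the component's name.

largest component: z

t=0.000: state=(2.430, 1.720, 2.430)
step 1 (dt=0.005): k1=(-7.100, 8.272, -2.600), k2=(-6.716, 8.194, -2.563), k3=(-6.727, 8.198, -2.562), k4=(-6.354, 8.124, -2.524); state += dt/6·(k1+2k2+2k3+k4)
t=0.005: state=(2.396, 1.761, 2.417)
t=0.010: state=(2.366, 1.801, 2.405)
t=0.015: state=(2.340, 1.841, 2.393)
continuing one RK4 step at a time; state shown every 20 steps (Δt=0.1):
t=0.100: state=(2.261, 2.467, 2.257)
t=0.200: state=(2.665, 3.224, 2.318)
t=0.300: state=(3.325, 4.067, 2.715)
t=0.400: state=(4.105, 4.895, 3.526)
t=0.500: state=(4.835, 5.462, 4.723)
t=0.600: state=(5.274, 5.492, 6.034)
t=0.700: state=(5.238, 4.956, 6.991)
t=0.800: state=(4.773, 4.171, 7.285)
t=0.900: state=(4.135, 3.506, 6.988)
t=1.000: state=(3.579, 3.114, 6.384)
t=1.100: state=(3.223, 2.976, 5.720)
t=1.200: state=(3.077, 3.028, 5.144)
t=1.300: state=(3.109, 3.216, 4.730)
t=1.400: state=(3.277, 3.498, 4.512)
t=1.500: state=(3.537, 3.829, 4.505)
t=1.600: state=(3.842, 4.151, 4.699)
t=1.700: state=(4.132, 4.391, 5.051)
t=1.800: state=(4.340, 4.489, 5.474)
t=1.900: state=(4.418, 4.423, 5.854)
t=2.000: state=(4.356, 4.234, 6.090)
t=2.100: state=(4.193, 3.998, 6.142)
t=2.200: state=(3.990, 3.791, 6.033)
t=2.300: state=(3.810, 3.656, 5.825)
t=2.400: state=(3.690, 3.606, 5.590)
t=2.500: state=(3.643, 3.632, 5.383)
t=2.600: state=(3.665, 3.716, 5.242)
t=2.700: state=(3.739, 3.833, 5.185)
t=2.800: state=(3.844, 3.955, 5.213)
t=2.900: state=(3.953, 4.056, 5.309)
t=2.920: state=(3.973, 4.071, 5.334)
compare at T: x=3.973, y=4.071, z=5.334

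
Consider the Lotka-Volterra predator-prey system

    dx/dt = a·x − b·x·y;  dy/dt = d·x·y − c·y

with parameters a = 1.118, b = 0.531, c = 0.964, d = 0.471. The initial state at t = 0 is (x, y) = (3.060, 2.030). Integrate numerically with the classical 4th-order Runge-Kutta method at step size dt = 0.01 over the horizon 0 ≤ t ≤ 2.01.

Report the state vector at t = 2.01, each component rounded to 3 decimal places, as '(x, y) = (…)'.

(x, y) = (1.510, 2.799)

t=0.000: state=(3.060, 2.030)
step 1 (dt=0.01): k1=(0.123, 0.969), k2=(0.115, 0.972), k3=(0.115, 0.972), k4=(0.107, 0.975); state += dt/6·(k1+2k2+2k3+k4)
t=0.010: state=(3.061, 2.040)
t=0.020: state=(3.062, 2.049)
t=0.030: state=(3.063, 2.059)
continuing one RK4 step at a time; state shown every 10 steps (Δt=0.1):
t=0.100: state=(3.064, 2.130)
t=0.200: state=(3.052, 2.234)
t=0.300: state=(3.023, 2.340)
t=0.400: state=(2.977, 2.448)
t=0.500: state=(2.915, 2.554)
t=0.600: state=(2.838, 2.656)
t=0.700: state=(2.750, 2.751)
t=0.800: state=(2.651, 2.837)
t=0.900: state=(2.544, 2.912)
t=1.000: state=(2.434, 2.973)
t=1.100: state=(2.321, 3.020)
t=1.200: state=(2.209, 3.051)
t=1.300: state=(2.100, 3.067)
t=1.400: state=(1.995, 3.067)
t=1.500: state=(1.896, 3.052)
t=1.600: state=(1.805, 3.024)
t=1.700: state=(1.721, 2.984)
t=1.800: state=(1.644, 2.933)
t=1.900: state=(1.576, 2.873)
t=2.000: state=(1.516, 2.806)
t=2.010: state=(1.510, 2.799)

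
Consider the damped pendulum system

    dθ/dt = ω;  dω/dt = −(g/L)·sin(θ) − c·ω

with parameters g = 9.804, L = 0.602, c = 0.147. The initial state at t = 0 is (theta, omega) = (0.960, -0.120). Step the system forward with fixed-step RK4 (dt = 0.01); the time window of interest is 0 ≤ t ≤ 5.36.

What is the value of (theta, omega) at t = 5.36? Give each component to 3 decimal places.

(theta, omega) = (-0.234, -2.335)

t=0.000: state=(0.960, -0.120)
step 1 (dt=0.01): k1=(-0.120, -13.323), k2=(-0.187, -13.308), k3=(-0.187, -13.305), k4=(-0.253, -13.286); state += dt/6·(k1+2k2+2k3+k4)
t=0.010: state=(0.958, -0.253)
t=0.020: state=(0.955, -0.386)
t=0.030: state=(0.950, -0.518)
continuing one RK4 step at a time; state shown every 20 steps (Δt=0.2):
t=0.200: state=(0.682, -2.543)
t=0.400: state=(0.032, -3.622)
t=0.600: state=(-0.618, -2.548)
t=0.800: state=(-0.900, -0.181)
t=1.000: state=(-0.689, 2.198)
t=1.200: state=(-0.099, 3.404)
t=1.400: state=(0.532, 2.580)
t=1.600: state=(0.841, 0.387)
t=1.800: state=(0.680, -1.921)
t=2.000: state=(0.142, -3.189)
t=2.200: state=(-0.465, -2.550)
t=2.400: state=(-0.784, -0.518)
t=2.600: state=(-0.660, 1.704)
t=2.800: state=(-0.165, 2.987)
t=3.000: state=(0.412, 2.479)
t=3.200: state=(0.733, 0.590)
t=3.400: state=(0.633, -1.538)
t=3.600: state=(0.175, -2.803)
t=3.800: state=(-0.373, -2.382)
t=4.000: state=(-0.686, -0.615)
t=4.200: state=(-0.602, 1.415)
t=4.400: state=(-0.174, 2.636)
t=4.600: state=(0.344, 2.267)
t=4.800: state=(0.645, 0.604)
t=5.000: state=(0.568, -1.326)
t=5.200: state=(0.166, -2.487)
t=5.360: state=(-0.234, -2.335)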